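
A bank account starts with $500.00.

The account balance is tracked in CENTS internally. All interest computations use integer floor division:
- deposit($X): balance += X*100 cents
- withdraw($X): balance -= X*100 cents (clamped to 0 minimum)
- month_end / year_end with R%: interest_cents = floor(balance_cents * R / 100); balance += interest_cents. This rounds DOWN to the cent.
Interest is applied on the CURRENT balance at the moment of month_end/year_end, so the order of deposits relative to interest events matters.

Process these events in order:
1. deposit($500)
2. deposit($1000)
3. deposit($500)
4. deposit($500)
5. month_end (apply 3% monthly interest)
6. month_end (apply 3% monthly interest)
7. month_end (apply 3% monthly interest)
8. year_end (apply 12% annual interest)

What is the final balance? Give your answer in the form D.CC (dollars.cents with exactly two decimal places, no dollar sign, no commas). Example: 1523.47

Answer: 3671.56

Derivation:
After 1 (deposit($500)): balance=$1000.00 total_interest=$0.00
After 2 (deposit($1000)): balance=$2000.00 total_interest=$0.00
After 3 (deposit($500)): balance=$2500.00 total_interest=$0.00
After 4 (deposit($500)): balance=$3000.00 total_interest=$0.00
After 5 (month_end (apply 3% monthly interest)): balance=$3090.00 total_interest=$90.00
After 6 (month_end (apply 3% monthly interest)): balance=$3182.70 total_interest=$182.70
After 7 (month_end (apply 3% monthly interest)): balance=$3278.18 total_interest=$278.18
After 8 (year_end (apply 12% annual interest)): balance=$3671.56 total_interest=$671.56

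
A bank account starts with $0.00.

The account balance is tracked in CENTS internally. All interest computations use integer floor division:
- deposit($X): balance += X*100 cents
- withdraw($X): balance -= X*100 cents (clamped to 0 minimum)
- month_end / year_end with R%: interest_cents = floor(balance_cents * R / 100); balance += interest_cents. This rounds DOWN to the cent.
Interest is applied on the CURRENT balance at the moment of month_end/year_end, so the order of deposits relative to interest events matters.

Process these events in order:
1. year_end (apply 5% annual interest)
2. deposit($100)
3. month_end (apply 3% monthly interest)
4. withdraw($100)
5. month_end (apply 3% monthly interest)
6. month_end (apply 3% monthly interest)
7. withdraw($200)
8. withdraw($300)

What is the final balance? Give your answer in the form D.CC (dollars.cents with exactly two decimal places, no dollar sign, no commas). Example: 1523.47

Answer: 0.00

Derivation:
After 1 (year_end (apply 5% annual interest)): balance=$0.00 total_interest=$0.00
After 2 (deposit($100)): balance=$100.00 total_interest=$0.00
After 3 (month_end (apply 3% monthly interest)): balance=$103.00 total_interest=$3.00
After 4 (withdraw($100)): balance=$3.00 total_interest=$3.00
After 5 (month_end (apply 3% monthly interest)): balance=$3.09 total_interest=$3.09
After 6 (month_end (apply 3% monthly interest)): balance=$3.18 total_interest=$3.18
After 7 (withdraw($200)): balance=$0.00 total_interest=$3.18
After 8 (withdraw($300)): balance=$0.00 total_interest=$3.18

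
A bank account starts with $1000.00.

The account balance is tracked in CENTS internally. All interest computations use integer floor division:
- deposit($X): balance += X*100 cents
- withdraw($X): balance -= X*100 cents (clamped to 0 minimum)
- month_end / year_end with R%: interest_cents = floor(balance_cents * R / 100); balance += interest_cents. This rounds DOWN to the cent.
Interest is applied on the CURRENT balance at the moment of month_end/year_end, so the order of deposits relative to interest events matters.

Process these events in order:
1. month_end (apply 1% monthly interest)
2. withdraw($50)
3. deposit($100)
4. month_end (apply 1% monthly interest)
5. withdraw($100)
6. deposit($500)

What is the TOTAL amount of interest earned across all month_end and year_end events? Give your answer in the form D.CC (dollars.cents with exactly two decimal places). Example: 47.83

After 1 (month_end (apply 1% monthly interest)): balance=$1010.00 total_interest=$10.00
After 2 (withdraw($50)): balance=$960.00 total_interest=$10.00
After 3 (deposit($100)): balance=$1060.00 total_interest=$10.00
After 4 (month_end (apply 1% monthly interest)): balance=$1070.60 total_interest=$20.60
After 5 (withdraw($100)): balance=$970.60 total_interest=$20.60
After 6 (deposit($500)): balance=$1470.60 total_interest=$20.60

Answer: 20.60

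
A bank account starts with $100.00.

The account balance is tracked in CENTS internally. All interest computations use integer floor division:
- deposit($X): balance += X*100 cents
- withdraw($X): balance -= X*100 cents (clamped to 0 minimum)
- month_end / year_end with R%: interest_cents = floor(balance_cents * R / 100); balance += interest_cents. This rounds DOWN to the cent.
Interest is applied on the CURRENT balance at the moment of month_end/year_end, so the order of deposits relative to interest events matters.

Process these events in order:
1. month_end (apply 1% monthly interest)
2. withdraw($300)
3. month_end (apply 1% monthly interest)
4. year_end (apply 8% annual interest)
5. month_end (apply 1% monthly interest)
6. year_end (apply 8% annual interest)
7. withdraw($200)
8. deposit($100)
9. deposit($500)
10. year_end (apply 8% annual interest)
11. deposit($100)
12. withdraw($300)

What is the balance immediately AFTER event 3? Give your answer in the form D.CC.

After 1 (month_end (apply 1% monthly interest)): balance=$101.00 total_interest=$1.00
After 2 (withdraw($300)): balance=$0.00 total_interest=$1.00
After 3 (month_end (apply 1% monthly interest)): balance=$0.00 total_interest=$1.00

Answer: 0.00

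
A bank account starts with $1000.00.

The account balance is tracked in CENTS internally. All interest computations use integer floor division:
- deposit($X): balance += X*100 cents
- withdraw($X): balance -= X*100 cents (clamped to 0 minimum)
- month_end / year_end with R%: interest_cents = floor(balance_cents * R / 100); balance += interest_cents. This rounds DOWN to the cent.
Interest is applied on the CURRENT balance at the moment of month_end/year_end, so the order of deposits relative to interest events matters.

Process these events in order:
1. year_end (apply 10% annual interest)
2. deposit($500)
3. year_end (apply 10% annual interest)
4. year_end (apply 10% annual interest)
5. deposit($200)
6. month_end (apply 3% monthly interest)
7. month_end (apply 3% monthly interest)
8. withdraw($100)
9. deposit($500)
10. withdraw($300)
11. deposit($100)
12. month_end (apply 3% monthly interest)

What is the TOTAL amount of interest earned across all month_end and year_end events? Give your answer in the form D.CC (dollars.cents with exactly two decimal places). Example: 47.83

Answer: 640.06

Derivation:
After 1 (year_end (apply 10% annual interest)): balance=$1100.00 total_interest=$100.00
After 2 (deposit($500)): balance=$1600.00 total_interest=$100.00
After 3 (year_end (apply 10% annual interest)): balance=$1760.00 total_interest=$260.00
After 4 (year_end (apply 10% annual interest)): balance=$1936.00 total_interest=$436.00
After 5 (deposit($200)): balance=$2136.00 total_interest=$436.00
After 6 (month_end (apply 3% monthly interest)): balance=$2200.08 total_interest=$500.08
After 7 (month_end (apply 3% monthly interest)): balance=$2266.08 total_interest=$566.08
After 8 (withdraw($100)): balance=$2166.08 total_interest=$566.08
After 9 (deposit($500)): balance=$2666.08 total_interest=$566.08
After 10 (withdraw($300)): balance=$2366.08 total_interest=$566.08
After 11 (deposit($100)): balance=$2466.08 total_interest=$566.08
After 12 (month_end (apply 3% monthly interest)): balance=$2540.06 total_interest=$640.06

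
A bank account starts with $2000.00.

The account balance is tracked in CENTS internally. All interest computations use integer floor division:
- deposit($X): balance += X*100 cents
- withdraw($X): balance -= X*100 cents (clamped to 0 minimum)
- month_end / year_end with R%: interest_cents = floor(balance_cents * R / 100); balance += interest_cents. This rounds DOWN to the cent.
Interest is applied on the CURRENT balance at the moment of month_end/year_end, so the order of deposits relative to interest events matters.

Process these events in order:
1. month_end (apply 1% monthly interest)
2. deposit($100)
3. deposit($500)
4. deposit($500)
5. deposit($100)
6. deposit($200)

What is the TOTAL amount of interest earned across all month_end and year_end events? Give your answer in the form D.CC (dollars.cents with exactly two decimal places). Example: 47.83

Answer: 20.00

Derivation:
After 1 (month_end (apply 1% monthly interest)): balance=$2020.00 total_interest=$20.00
After 2 (deposit($100)): balance=$2120.00 total_interest=$20.00
After 3 (deposit($500)): balance=$2620.00 total_interest=$20.00
After 4 (deposit($500)): balance=$3120.00 total_interest=$20.00
After 5 (deposit($100)): balance=$3220.00 total_interest=$20.00
After 6 (deposit($200)): balance=$3420.00 total_interest=$20.00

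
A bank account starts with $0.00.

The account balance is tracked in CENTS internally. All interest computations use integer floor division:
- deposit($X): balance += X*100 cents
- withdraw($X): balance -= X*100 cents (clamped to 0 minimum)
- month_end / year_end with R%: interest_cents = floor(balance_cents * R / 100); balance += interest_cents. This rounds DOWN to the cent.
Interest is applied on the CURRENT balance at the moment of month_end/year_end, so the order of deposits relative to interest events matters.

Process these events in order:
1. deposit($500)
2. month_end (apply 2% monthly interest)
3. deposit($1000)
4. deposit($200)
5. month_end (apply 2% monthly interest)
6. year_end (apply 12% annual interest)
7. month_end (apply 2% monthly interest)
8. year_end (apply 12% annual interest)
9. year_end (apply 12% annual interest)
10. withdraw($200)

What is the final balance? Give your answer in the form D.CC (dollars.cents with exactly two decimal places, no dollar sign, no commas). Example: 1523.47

After 1 (deposit($500)): balance=$500.00 total_interest=$0.00
After 2 (month_end (apply 2% monthly interest)): balance=$510.00 total_interest=$10.00
After 3 (deposit($1000)): balance=$1510.00 total_interest=$10.00
After 4 (deposit($200)): balance=$1710.00 total_interest=$10.00
After 5 (month_end (apply 2% monthly interest)): balance=$1744.20 total_interest=$44.20
After 6 (year_end (apply 12% annual interest)): balance=$1953.50 total_interest=$253.50
After 7 (month_end (apply 2% monthly interest)): balance=$1992.57 total_interest=$292.57
After 8 (year_end (apply 12% annual interest)): balance=$2231.67 total_interest=$531.67
After 9 (year_end (apply 12% annual interest)): balance=$2499.47 total_interest=$799.47
After 10 (withdraw($200)): balance=$2299.47 total_interest=$799.47

Answer: 2299.47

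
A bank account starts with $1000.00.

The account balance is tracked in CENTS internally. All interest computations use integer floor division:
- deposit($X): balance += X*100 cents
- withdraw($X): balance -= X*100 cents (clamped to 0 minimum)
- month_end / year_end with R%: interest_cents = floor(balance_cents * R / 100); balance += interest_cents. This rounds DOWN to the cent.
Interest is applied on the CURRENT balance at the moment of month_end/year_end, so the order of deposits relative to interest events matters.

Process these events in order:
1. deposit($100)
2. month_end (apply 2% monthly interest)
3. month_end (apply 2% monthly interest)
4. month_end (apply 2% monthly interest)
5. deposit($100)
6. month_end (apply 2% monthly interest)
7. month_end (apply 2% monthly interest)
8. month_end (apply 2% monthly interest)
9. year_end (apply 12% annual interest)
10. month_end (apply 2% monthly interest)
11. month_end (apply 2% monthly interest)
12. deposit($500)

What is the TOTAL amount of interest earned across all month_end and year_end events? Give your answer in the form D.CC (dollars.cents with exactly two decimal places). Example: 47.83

Answer: 367.10

Derivation:
After 1 (deposit($100)): balance=$1100.00 total_interest=$0.00
After 2 (month_end (apply 2% monthly interest)): balance=$1122.00 total_interest=$22.00
After 3 (month_end (apply 2% monthly interest)): balance=$1144.44 total_interest=$44.44
After 4 (month_end (apply 2% monthly interest)): balance=$1167.32 total_interest=$67.32
After 5 (deposit($100)): balance=$1267.32 total_interest=$67.32
After 6 (month_end (apply 2% monthly interest)): balance=$1292.66 total_interest=$92.66
After 7 (month_end (apply 2% monthly interest)): balance=$1318.51 total_interest=$118.51
After 8 (month_end (apply 2% monthly interest)): balance=$1344.88 total_interest=$144.88
After 9 (year_end (apply 12% annual interest)): balance=$1506.26 total_interest=$306.26
After 10 (month_end (apply 2% monthly interest)): balance=$1536.38 total_interest=$336.38
After 11 (month_end (apply 2% monthly interest)): balance=$1567.10 total_interest=$367.10
After 12 (deposit($500)): balance=$2067.10 total_interest=$367.10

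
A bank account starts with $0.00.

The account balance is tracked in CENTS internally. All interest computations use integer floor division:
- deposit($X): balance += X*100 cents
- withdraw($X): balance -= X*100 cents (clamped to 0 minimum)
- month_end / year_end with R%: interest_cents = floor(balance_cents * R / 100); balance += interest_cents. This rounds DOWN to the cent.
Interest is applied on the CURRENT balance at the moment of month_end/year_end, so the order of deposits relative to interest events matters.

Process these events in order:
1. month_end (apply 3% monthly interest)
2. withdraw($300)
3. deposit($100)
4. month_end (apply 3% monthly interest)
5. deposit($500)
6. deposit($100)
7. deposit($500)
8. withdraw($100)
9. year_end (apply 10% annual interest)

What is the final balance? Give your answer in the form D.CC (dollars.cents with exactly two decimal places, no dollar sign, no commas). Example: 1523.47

Answer: 1213.30

Derivation:
After 1 (month_end (apply 3% monthly interest)): balance=$0.00 total_interest=$0.00
After 2 (withdraw($300)): balance=$0.00 total_interest=$0.00
After 3 (deposit($100)): balance=$100.00 total_interest=$0.00
After 4 (month_end (apply 3% monthly interest)): balance=$103.00 total_interest=$3.00
After 5 (deposit($500)): balance=$603.00 total_interest=$3.00
After 6 (deposit($100)): balance=$703.00 total_interest=$3.00
After 7 (deposit($500)): balance=$1203.00 total_interest=$3.00
After 8 (withdraw($100)): balance=$1103.00 total_interest=$3.00
After 9 (year_end (apply 10% annual interest)): balance=$1213.30 total_interest=$113.30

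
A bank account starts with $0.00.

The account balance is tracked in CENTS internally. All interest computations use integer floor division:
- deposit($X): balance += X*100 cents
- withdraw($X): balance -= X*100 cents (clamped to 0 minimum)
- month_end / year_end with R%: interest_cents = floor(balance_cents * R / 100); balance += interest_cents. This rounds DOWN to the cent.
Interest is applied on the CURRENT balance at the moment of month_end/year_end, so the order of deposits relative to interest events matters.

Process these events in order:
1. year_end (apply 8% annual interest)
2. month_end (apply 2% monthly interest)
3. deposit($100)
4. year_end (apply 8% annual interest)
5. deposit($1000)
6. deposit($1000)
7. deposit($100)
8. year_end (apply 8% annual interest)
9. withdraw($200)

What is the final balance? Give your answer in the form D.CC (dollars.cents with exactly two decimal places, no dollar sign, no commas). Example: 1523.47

Answer: 2184.64

Derivation:
After 1 (year_end (apply 8% annual interest)): balance=$0.00 total_interest=$0.00
After 2 (month_end (apply 2% monthly interest)): balance=$0.00 total_interest=$0.00
After 3 (deposit($100)): balance=$100.00 total_interest=$0.00
After 4 (year_end (apply 8% annual interest)): balance=$108.00 total_interest=$8.00
After 5 (deposit($1000)): balance=$1108.00 total_interest=$8.00
After 6 (deposit($1000)): balance=$2108.00 total_interest=$8.00
After 7 (deposit($100)): balance=$2208.00 total_interest=$8.00
After 8 (year_end (apply 8% annual interest)): balance=$2384.64 total_interest=$184.64
After 9 (withdraw($200)): balance=$2184.64 total_interest=$184.64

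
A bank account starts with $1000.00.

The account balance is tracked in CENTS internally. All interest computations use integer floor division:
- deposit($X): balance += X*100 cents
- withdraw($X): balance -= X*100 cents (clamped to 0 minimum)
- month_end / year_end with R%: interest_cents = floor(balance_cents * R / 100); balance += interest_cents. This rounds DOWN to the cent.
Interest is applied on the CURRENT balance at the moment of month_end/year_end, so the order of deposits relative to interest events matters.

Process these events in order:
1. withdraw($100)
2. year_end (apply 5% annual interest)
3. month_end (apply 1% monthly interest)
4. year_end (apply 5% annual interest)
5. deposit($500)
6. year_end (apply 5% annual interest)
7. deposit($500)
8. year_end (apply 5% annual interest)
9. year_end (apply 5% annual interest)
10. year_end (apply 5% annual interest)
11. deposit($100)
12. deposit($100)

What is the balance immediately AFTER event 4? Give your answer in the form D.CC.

Answer: 1002.17

Derivation:
After 1 (withdraw($100)): balance=$900.00 total_interest=$0.00
After 2 (year_end (apply 5% annual interest)): balance=$945.00 total_interest=$45.00
After 3 (month_end (apply 1% monthly interest)): balance=$954.45 total_interest=$54.45
After 4 (year_end (apply 5% annual interest)): balance=$1002.17 total_interest=$102.17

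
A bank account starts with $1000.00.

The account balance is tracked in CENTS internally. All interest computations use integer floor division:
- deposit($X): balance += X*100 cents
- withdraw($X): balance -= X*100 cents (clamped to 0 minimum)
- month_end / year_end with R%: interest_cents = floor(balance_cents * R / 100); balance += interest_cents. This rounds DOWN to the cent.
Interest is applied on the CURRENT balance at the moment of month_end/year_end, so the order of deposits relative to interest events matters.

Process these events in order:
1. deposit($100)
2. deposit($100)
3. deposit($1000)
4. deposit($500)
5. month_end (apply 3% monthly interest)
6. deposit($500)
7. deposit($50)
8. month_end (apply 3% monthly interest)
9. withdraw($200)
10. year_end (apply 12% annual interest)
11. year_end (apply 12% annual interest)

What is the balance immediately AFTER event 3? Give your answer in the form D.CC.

Answer: 2200.00

Derivation:
After 1 (deposit($100)): balance=$1100.00 total_interest=$0.00
After 2 (deposit($100)): balance=$1200.00 total_interest=$0.00
After 3 (deposit($1000)): balance=$2200.00 total_interest=$0.00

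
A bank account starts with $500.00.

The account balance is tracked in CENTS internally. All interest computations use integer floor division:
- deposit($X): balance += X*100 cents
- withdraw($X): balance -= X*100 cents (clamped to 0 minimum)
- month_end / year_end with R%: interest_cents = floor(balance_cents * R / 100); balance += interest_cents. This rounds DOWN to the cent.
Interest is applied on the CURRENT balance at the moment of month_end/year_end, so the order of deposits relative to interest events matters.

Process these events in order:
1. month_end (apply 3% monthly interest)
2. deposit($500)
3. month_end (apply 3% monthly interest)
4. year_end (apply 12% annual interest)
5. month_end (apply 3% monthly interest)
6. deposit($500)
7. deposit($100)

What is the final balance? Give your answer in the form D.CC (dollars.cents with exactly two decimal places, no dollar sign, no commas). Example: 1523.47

Answer: 1806.02

Derivation:
After 1 (month_end (apply 3% monthly interest)): balance=$515.00 total_interest=$15.00
After 2 (deposit($500)): balance=$1015.00 total_interest=$15.00
After 3 (month_end (apply 3% monthly interest)): balance=$1045.45 total_interest=$45.45
After 4 (year_end (apply 12% annual interest)): balance=$1170.90 total_interest=$170.90
After 5 (month_end (apply 3% monthly interest)): balance=$1206.02 total_interest=$206.02
After 6 (deposit($500)): balance=$1706.02 total_interest=$206.02
After 7 (deposit($100)): balance=$1806.02 total_interest=$206.02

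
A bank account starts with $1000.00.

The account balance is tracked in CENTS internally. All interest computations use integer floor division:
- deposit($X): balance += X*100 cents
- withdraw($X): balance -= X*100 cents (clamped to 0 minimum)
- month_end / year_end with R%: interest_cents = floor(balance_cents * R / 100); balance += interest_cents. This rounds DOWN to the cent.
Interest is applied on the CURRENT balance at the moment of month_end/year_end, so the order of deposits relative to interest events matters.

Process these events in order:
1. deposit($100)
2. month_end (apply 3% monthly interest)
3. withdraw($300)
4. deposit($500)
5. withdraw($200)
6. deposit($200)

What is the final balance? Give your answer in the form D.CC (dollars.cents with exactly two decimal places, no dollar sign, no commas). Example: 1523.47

Answer: 1333.00

Derivation:
After 1 (deposit($100)): balance=$1100.00 total_interest=$0.00
After 2 (month_end (apply 3% monthly interest)): balance=$1133.00 total_interest=$33.00
After 3 (withdraw($300)): balance=$833.00 total_interest=$33.00
After 4 (deposit($500)): balance=$1333.00 total_interest=$33.00
After 5 (withdraw($200)): balance=$1133.00 total_interest=$33.00
After 6 (deposit($200)): balance=$1333.00 total_interest=$33.00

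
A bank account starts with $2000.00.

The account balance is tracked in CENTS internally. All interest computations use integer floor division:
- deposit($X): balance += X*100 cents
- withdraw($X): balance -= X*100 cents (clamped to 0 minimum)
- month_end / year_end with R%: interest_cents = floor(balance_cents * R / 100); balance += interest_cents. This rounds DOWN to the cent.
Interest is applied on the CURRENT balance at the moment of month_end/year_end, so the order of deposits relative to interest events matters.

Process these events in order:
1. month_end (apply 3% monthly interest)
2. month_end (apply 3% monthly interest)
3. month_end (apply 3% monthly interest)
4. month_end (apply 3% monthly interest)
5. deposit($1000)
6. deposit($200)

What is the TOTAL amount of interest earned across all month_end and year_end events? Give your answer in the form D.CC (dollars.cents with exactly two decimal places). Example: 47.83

Answer: 251.01

Derivation:
After 1 (month_end (apply 3% monthly interest)): balance=$2060.00 total_interest=$60.00
After 2 (month_end (apply 3% monthly interest)): balance=$2121.80 total_interest=$121.80
After 3 (month_end (apply 3% monthly interest)): balance=$2185.45 total_interest=$185.45
After 4 (month_end (apply 3% monthly interest)): balance=$2251.01 total_interest=$251.01
After 5 (deposit($1000)): balance=$3251.01 total_interest=$251.01
After 6 (deposit($200)): balance=$3451.01 total_interest=$251.01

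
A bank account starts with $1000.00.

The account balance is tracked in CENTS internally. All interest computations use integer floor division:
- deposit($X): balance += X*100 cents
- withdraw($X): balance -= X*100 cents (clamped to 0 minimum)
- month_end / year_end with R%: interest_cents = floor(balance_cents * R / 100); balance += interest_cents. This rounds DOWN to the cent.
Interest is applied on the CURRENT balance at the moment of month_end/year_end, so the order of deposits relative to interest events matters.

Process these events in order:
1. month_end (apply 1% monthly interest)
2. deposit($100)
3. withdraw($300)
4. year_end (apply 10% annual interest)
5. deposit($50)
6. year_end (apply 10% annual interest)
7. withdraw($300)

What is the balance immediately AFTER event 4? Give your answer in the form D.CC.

Answer: 891.00

Derivation:
After 1 (month_end (apply 1% monthly interest)): balance=$1010.00 total_interest=$10.00
After 2 (deposit($100)): balance=$1110.00 total_interest=$10.00
After 3 (withdraw($300)): balance=$810.00 total_interest=$10.00
After 4 (year_end (apply 10% annual interest)): balance=$891.00 total_interest=$91.00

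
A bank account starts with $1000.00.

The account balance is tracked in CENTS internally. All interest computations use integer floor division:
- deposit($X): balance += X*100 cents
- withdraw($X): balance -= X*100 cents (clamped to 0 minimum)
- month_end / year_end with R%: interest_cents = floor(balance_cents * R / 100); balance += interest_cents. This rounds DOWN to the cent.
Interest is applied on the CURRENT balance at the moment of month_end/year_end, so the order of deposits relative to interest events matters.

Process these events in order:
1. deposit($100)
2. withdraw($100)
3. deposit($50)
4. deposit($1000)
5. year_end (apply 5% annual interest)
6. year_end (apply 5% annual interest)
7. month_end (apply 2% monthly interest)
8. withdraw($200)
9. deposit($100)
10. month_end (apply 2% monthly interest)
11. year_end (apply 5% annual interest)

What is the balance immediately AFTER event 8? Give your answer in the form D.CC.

After 1 (deposit($100)): balance=$1100.00 total_interest=$0.00
After 2 (withdraw($100)): balance=$1000.00 total_interest=$0.00
After 3 (deposit($50)): balance=$1050.00 total_interest=$0.00
After 4 (deposit($1000)): balance=$2050.00 total_interest=$0.00
After 5 (year_end (apply 5% annual interest)): balance=$2152.50 total_interest=$102.50
After 6 (year_end (apply 5% annual interest)): balance=$2260.12 total_interest=$210.12
After 7 (month_end (apply 2% monthly interest)): balance=$2305.32 total_interest=$255.32
After 8 (withdraw($200)): balance=$2105.32 total_interest=$255.32

Answer: 2105.32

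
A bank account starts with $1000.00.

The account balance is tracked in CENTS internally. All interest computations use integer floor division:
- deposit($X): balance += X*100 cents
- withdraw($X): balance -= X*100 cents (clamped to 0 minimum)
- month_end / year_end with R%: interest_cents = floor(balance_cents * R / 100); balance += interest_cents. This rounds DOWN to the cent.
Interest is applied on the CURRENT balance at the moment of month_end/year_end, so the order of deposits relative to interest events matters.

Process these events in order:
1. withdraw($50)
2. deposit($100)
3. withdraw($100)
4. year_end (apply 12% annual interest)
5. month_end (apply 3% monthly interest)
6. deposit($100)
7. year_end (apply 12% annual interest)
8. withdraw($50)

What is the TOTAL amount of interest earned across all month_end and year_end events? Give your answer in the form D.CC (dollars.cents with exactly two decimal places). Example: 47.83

After 1 (withdraw($50)): balance=$950.00 total_interest=$0.00
After 2 (deposit($100)): balance=$1050.00 total_interest=$0.00
After 3 (withdraw($100)): balance=$950.00 total_interest=$0.00
After 4 (year_end (apply 12% annual interest)): balance=$1064.00 total_interest=$114.00
After 5 (month_end (apply 3% monthly interest)): balance=$1095.92 total_interest=$145.92
After 6 (deposit($100)): balance=$1195.92 total_interest=$145.92
After 7 (year_end (apply 12% annual interest)): balance=$1339.43 total_interest=$289.43
After 8 (withdraw($50)): balance=$1289.43 total_interest=$289.43

Answer: 289.43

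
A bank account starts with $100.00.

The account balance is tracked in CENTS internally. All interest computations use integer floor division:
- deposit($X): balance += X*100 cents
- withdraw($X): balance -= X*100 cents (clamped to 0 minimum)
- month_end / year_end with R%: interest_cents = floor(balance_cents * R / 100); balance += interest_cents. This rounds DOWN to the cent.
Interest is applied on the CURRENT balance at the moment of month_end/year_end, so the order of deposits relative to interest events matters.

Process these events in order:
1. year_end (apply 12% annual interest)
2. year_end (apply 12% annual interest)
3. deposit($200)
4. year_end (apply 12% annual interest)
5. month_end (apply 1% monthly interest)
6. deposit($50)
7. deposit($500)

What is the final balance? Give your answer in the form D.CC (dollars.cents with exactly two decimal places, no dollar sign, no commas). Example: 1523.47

After 1 (year_end (apply 12% annual interest)): balance=$112.00 total_interest=$12.00
After 2 (year_end (apply 12% annual interest)): balance=$125.44 total_interest=$25.44
After 3 (deposit($200)): balance=$325.44 total_interest=$25.44
After 4 (year_end (apply 12% annual interest)): balance=$364.49 total_interest=$64.49
After 5 (month_end (apply 1% monthly interest)): balance=$368.13 total_interest=$68.13
After 6 (deposit($50)): balance=$418.13 total_interest=$68.13
After 7 (deposit($500)): balance=$918.13 total_interest=$68.13

Answer: 918.13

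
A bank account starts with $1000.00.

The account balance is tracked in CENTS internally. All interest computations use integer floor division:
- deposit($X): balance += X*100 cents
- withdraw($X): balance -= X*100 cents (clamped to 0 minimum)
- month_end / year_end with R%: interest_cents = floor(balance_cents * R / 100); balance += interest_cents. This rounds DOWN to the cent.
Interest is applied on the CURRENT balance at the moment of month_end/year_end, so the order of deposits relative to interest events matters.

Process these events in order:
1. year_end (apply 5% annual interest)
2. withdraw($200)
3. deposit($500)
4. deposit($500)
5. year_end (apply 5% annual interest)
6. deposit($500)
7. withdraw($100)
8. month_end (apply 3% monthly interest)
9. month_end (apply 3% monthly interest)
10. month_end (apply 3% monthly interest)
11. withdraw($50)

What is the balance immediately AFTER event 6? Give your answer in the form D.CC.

After 1 (year_end (apply 5% annual interest)): balance=$1050.00 total_interest=$50.00
After 2 (withdraw($200)): balance=$850.00 total_interest=$50.00
After 3 (deposit($500)): balance=$1350.00 total_interest=$50.00
After 4 (deposit($500)): balance=$1850.00 total_interest=$50.00
After 5 (year_end (apply 5% annual interest)): balance=$1942.50 total_interest=$142.50
After 6 (deposit($500)): balance=$2442.50 total_interest=$142.50

Answer: 2442.50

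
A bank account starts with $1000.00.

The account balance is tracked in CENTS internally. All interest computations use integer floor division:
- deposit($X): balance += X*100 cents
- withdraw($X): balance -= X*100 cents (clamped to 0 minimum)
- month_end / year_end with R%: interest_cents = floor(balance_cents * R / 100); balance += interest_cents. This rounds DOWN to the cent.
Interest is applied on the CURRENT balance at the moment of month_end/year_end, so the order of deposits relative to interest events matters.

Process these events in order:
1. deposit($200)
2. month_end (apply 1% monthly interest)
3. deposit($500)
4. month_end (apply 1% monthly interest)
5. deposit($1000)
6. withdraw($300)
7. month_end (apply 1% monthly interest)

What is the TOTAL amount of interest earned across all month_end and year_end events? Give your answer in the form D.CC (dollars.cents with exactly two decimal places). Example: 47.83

After 1 (deposit($200)): balance=$1200.00 total_interest=$0.00
After 2 (month_end (apply 1% monthly interest)): balance=$1212.00 total_interest=$12.00
After 3 (deposit($500)): balance=$1712.00 total_interest=$12.00
After 4 (month_end (apply 1% monthly interest)): balance=$1729.12 total_interest=$29.12
After 5 (deposit($1000)): balance=$2729.12 total_interest=$29.12
After 6 (withdraw($300)): balance=$2429.12 total_interest=$29.12
After 7 (month_end (apply 1% monthly interest)): balance=$2453.41 total_interest=$53.41

Answer: 53.41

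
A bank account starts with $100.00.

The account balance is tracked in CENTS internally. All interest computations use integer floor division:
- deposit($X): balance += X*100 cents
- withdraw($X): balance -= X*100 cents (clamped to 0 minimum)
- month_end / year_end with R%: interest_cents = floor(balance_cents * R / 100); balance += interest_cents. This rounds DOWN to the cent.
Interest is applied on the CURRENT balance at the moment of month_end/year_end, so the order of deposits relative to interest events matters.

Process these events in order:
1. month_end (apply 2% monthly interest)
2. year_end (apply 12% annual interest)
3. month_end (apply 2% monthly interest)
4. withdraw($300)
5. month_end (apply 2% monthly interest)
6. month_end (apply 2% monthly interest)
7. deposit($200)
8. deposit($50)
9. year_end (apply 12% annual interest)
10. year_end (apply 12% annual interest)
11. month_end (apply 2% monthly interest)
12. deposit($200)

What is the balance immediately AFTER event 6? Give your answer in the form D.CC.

Answer: 0.00

Derivation:
After 1 (month_end (apply 2% monthly interest)): balance=$102.00 total_interest=$2.00
After 2 (year_end (apply 12% annual interest)): balance=$114.24 total_interest=$14.24
After 3 (month_end (apply 2% monthly interest)): balance=$116.52 total_interest=$16.52
After 4 (withdraw($300)): balance=$0.00 total_interest=$16.52
After 5 (month_end (apply 2% monthly interest)): balance=$0.00 total_interest=$16.52
After 6 (month_end (apply 2% monthly interest)): balance=$0.00 total_interest=$16.52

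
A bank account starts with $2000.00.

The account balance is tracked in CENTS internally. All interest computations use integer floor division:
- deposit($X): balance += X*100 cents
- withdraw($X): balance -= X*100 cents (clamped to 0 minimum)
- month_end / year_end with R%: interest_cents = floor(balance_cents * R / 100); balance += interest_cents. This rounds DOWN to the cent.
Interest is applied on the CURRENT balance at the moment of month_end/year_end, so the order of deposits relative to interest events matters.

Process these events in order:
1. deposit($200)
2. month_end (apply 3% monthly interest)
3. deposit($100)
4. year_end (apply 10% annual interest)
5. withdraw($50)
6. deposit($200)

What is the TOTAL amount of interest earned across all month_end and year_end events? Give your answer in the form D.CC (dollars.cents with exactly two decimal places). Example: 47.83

After 1 (deposit($200)): balance=$2200.00 total_interest=$0.00
After 2 (month_end (apply 3% monthly interest)): balance=$2266.00 total_interest=$66.00
After 3 (deposit($100)): balance=$2366.00 total_interest=$66.00
After 4 (year_end (apply 10% annual interest)): balance=$2602.60 total_interest=$302.60
After 5 (withdraw($50)): balance=$2552.60 total_interest=$302.60
After 6 (deposit($200)): balance=$2752.60 total_interest=$302.60

Answer: 302.60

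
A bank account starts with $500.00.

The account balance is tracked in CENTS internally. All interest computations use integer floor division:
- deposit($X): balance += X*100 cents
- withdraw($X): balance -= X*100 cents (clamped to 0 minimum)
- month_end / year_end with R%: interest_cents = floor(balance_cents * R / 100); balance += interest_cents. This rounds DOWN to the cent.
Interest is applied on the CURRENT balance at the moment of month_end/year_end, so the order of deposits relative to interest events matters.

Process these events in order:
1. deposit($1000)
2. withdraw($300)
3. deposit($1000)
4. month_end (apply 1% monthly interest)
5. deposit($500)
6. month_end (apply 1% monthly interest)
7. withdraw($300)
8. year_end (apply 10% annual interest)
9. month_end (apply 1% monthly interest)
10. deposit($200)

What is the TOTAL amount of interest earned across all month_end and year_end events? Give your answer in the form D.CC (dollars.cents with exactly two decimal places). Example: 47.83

Answer: 321.08

Derivation:
After 1 (deposit($1000)): balance=$1500.00 total_interest=$0.00
After 2 (withdraw($300)): balance=$1200.00 total_interest=$0.00
After 3 (deposit($1000)): balance=$2200.00 total_interest=$0.00
After 4 (month_end (apply 1% monthly interest)): balance=$2222.00 total_interest=$22.00
After 5 (deposit($500)): balance=$2722.00 total_interest=$22.00
After 6 (month_end (apply 1% monthly interest)): balance=$2749.22 total_interest=$49.22
After 7 (withdraw($300)): balance=$2449.22 total_interest=$49.22
After 8 (year_end (apply 10% annual interest)): balance=$2694.14 total_interest=$294.14
After 9 (month_end (apply 1% monthly interest)): balance=$2721.08 total_interest=$321.08
After 10 (deposit($200)): balance=$2921.08 total_interest=$321.08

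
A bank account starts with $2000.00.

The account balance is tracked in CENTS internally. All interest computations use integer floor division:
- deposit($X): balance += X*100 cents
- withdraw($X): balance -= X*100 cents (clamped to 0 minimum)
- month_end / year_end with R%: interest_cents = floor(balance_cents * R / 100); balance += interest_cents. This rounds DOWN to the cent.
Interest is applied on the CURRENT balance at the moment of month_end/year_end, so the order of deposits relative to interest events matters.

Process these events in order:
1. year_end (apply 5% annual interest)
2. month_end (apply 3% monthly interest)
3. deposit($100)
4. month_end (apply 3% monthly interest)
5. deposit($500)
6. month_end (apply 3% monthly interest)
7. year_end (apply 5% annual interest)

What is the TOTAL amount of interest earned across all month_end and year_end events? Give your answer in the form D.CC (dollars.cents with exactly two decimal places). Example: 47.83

After 1 (year_end (apply 5% annual interest)): balance=$2100.00 total_interest=$100.00
After 2 (month_end (apply 3% monthly interest)): balance=$2163.00 total_interest=$163.00
After 3 (deposit($100)): balance=$2263.00 total_interest=$163.00
After 4 (month_end (apply 3% monthly interest)): balance=$2330.89 total_interest=$230.89
After 5 (deposit($500)): balance=$2830.89 total_interest=$230.89
After 6 (month_end (apply 3% monthly interest)): balance=$2915.81 total_interest=$315.81
After 7 (year_end (apply 5% annual interest)): balance=$3061.60 total_interest=$461.60

Answer: 461.60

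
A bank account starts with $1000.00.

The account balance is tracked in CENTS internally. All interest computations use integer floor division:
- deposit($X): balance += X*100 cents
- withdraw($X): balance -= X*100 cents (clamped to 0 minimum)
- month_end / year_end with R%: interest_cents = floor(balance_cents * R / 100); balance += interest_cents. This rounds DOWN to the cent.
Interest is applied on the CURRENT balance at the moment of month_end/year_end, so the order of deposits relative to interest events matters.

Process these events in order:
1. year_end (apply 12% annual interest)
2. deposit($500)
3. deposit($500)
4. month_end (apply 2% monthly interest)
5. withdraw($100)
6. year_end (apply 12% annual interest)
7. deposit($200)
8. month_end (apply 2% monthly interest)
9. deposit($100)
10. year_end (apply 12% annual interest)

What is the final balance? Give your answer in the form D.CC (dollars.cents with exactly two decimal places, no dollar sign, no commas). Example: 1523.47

Answer: 2979.27

Derivation:
After 1 (year_end (apply 12% annual interest)): balance=$1120.00 total_interest=$120.00
After 2 (deposit($500)): balance=$1620.00 total_interest=$120.00
After 3 (deposit($500)): balance=$2120.00 total_interest=$120.00
After 4 (month_end (apply 2% monthly interest)): balance=$2162.40 total_interest=$162.40
After 5 (withdraw($100)): balance=$2062.40 total_interest=$162.40
After 6 (year_end (apply 12% annual interest)): balance=$2309.88 total_interest=$409.88
After 7 (deposit($200)): balance=$2509.88 total_interest=$409.88
After 8 (month_end (apply 2% monthly interest)): balance=$2560.07 total_interest=$460.07
After 9 (deposit($100)): balance=$2660.07 total_interest=$460.07
After 10 (year_end (apply 12% annual interest)): balance=$2979.27 total_interest=$779.27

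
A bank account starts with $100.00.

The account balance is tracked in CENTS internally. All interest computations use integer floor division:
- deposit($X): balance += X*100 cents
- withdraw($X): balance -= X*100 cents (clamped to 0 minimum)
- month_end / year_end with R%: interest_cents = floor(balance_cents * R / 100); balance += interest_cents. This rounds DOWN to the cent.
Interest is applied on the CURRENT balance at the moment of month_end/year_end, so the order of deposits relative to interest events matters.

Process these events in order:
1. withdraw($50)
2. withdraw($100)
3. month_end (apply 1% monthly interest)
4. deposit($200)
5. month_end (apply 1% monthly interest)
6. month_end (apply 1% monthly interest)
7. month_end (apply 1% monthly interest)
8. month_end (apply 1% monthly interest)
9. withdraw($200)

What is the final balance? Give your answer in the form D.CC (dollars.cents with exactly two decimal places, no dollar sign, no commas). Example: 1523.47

After 1 (withdraw($50)): balance=$50.00 total_interest=$0.00
After 2 (withdraw($100)): balance=$0.00 total_interest=$0.00
After 3 (month_end (apply 1% monthly interest)): balance=$0.00 total_interest=$0.00
After 4 (deposit($200)): balance=$200.00 total_interest=$0.00
After 5 (month_end (apply 1% monthly interest)): balance=$202.00 total_interest=$2.00
After 6 (month_end (apply 1% monthly interest)): balance=$204.02 total_interest=$4.02
After 7 (month_end (apply 1% monthly interest)): balance=$206.06 total_interest=$6.06
After 8 (month_end (apply 1% monthly interest)): balance=$208.12 total_interest=$8.12
After 9 (withdraw($200)): balance=$8.12 total_interest=$8.12

Answer: 8.12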